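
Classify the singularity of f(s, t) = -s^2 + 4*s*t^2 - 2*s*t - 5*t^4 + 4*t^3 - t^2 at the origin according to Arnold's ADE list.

A_{3}

The Hessian of f at 0 has rank 1. Corank 1: A-series; mu = 3 gives A_3.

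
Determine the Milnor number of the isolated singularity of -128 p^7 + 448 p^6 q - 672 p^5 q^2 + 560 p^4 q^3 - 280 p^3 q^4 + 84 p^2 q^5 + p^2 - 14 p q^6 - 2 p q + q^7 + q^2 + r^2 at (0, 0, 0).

6

The Hessian of f at 0 has rank 2. Corank 1: A-series; mu = 6 gives A_6.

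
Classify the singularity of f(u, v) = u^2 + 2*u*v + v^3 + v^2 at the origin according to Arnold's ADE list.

A_{2}

The Hessian of f at 0 has rank 1. Corank 1: A-series; mu = 2 gives A_2.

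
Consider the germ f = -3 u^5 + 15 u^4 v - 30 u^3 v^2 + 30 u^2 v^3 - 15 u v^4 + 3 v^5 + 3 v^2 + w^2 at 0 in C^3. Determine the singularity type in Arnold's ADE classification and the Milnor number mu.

The Hessian of f at 0 is [[0, 0, 0], [0, 6, 0], [0, 0, 2]] with rank 2, so corank 1. A Groebner basis of the Jacobian ideal J(f) in C{u,v,w} is {u^4, v, w}; counting standard monomials gives mu = 4. Corank 1: A-series; mu = 4 gives A_4.

Type A_{4}, Milnor number mu = 4.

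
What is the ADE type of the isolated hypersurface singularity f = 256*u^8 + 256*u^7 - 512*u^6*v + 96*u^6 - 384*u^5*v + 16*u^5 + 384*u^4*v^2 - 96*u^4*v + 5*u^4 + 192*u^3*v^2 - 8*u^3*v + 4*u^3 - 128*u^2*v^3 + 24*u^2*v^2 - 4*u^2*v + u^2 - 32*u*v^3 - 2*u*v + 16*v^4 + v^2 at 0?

A3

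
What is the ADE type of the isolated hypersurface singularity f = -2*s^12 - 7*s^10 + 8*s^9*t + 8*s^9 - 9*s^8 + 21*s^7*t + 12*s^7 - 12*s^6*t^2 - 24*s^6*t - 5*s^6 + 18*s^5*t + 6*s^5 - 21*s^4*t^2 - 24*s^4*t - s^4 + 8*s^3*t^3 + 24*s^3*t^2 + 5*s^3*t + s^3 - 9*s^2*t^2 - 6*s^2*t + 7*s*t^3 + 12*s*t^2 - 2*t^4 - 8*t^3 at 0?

E_7

The Hessian of f at 0 has rank 0. Corank 2; j^3 = (s - 2*t)^3 is a perfect cube, so E-series; the 4-jet and mu = 7 give E_7.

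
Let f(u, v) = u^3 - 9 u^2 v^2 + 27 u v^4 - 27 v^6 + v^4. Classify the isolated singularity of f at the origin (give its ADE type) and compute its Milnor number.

Type E_6, Milnor number mu = 6.

The Hessian of f at 0 has rank 0. Corank 2; j^3 = u^3 is a perfect cube, so E-series; the 4-jet and mu = 6 give E_6.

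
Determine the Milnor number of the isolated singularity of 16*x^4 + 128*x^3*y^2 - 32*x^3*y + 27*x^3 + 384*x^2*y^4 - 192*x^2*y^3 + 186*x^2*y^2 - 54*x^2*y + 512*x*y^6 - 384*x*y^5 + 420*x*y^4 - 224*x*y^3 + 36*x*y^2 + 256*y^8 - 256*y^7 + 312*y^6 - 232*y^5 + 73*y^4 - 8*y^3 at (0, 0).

The Hessian of f at 0 has rank 0. Corank 2; j^3 = (3*x - 2*y)^3 is a perfect cube, so E-series; the 4-jet and mu = 6 give E_6.

6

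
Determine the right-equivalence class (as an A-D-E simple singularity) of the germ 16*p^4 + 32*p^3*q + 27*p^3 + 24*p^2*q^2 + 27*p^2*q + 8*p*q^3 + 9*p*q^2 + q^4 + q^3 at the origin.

The Hessian of f at 0 has rank 0. Corank 2; j^3 = (3*p + q)^3 is a perfect cube, so E-series; the 4-jet and mu = 6 give E_6.

E_{6}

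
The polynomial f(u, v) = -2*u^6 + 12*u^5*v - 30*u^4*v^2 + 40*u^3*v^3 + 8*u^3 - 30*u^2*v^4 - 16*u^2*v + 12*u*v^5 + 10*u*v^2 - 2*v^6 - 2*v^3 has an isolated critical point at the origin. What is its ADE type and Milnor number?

Type D7, Milnor number mu = 7.

The Hessian of f at 0 has rank 0. Corank 2; j^3 = 2*(u - v)*(2*u - v)^2 has shape L^2 M (L != M), so D-series; mu = 7 gives D_7.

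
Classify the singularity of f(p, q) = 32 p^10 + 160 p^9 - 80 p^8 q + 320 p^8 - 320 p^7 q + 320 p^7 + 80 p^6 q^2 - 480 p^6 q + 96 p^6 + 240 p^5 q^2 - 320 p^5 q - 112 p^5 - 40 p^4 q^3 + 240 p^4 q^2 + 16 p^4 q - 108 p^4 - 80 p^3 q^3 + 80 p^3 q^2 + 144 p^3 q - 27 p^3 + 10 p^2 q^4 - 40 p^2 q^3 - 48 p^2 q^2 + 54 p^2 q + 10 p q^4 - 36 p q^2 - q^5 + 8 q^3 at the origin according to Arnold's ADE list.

E_{8}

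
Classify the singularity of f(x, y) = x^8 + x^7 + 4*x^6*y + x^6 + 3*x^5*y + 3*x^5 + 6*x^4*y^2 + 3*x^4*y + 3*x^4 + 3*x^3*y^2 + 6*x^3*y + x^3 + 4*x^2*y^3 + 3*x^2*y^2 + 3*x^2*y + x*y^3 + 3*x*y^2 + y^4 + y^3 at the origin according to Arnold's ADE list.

The Hessian of f at 0 has rank 0. Corank 2; j^3 = (x + y)^3 is a perfect cube, so E-series; the 4-jet and mu = 7 give E_7.

E7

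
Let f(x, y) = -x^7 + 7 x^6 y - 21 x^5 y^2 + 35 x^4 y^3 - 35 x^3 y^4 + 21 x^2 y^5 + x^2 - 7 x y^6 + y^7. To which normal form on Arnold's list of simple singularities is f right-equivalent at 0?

A_6

The Hessian of f at 0 has rank 1. Corank 1: A-series; mu = 6 gives A_6.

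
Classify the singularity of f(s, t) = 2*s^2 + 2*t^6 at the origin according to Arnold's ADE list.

The Hessian of f at 0 has rank 1. Corank 1: A-series; mu = 5 gives A_5.

A5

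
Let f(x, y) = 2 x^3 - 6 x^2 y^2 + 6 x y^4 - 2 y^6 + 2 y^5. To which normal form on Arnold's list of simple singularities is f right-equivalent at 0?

E_8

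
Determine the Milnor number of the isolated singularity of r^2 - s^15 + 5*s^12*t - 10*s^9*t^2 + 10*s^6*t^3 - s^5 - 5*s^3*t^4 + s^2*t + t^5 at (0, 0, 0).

6

The Hessian of f at 0 is [[0, 0, 0], [0, 0, 0], [0, 0, 2]] with rank 1, so corank 2. A Groebner basis of the Jacobian ideal J(f) in C{s,t,r} is {s^2/5 + t^4, s^3, s*t, r}; counting standard monomials gives mu = 6. Corank 2; j^3 = s^2*t has shape L^2 M (L != M), so D-series; mu = 6 gives D_6.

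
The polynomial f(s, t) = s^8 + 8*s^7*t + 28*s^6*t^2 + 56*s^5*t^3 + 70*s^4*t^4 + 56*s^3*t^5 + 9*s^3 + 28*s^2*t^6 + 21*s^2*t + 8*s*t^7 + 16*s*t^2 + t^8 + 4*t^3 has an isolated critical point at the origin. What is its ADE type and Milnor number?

Type D_9, Milnor number mu = 9.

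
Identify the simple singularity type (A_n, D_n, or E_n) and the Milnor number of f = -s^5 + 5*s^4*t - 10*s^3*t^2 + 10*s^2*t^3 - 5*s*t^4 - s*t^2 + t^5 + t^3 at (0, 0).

Type D_6, Milnor number mu = 6.

The Hessian of f at 0 is [[0, 0], [0, 0]] with rank 0, so corank 2. A Groebner basis of the Jacobian ideal J(f) in C{s,t} is {s^4 + t^2/5, t^3, s*t - t^2}; counting standard monomials gives mu = 6. Corank 2; j^3 = -t^2*(s - t) has shape L^2 M (L != M), so D-series; mu = 6 gives D_6.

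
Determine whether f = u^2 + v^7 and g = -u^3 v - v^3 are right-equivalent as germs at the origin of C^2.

The Hessian of f at 0 has rank 1. Corank 1: A-series; mu = 6 gives A_6. The Hessian of g at 0 has rank 0. Corank 2; j^3 = -v^3 is a perfect cube, so E-series; the 4-jet and mu = 7 give E_7. f is A_6 but g is E_7, hence not right-equivalent.

No.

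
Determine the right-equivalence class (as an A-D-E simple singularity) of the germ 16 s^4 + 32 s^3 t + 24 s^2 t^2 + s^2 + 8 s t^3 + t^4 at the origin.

A_3

The Hessian of f at 0 is [[2, 0], [0, 0]] with rank 1, so corank 1. A Groebner basis of the Jacobian ideal J(f) in C{s,t} is {t^3, s}; counting standard monomials gives mu = 3. Corank 1: A-series; mu = 3 gives A_3.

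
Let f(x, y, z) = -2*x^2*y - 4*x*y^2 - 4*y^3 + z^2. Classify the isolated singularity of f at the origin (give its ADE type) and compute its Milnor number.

Type D4, Milnor number mu = 4.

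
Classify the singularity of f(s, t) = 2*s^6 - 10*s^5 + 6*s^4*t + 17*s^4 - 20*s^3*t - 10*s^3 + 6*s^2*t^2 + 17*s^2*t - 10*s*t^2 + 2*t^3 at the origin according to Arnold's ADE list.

The Hessian of f at 0 is [[0, 0], [0, 0]] with rank 0, so corank 2. A Groebner basis of the Jacobian ideal J(f) in C{s,t} is {t^3, s^2 - 2*t^2/11, s*t - 5*t^2/11}; counting standard monomials gives mu = 4. Corank 2; j^3 = -(2*s - t)*(5*s^2 - 6*s*t + 2*t^2) splits into three distinct lines over C (the quadratic factor has nonzero discriminant), so D_4.

D4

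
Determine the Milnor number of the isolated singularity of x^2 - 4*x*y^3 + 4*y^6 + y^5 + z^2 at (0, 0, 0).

4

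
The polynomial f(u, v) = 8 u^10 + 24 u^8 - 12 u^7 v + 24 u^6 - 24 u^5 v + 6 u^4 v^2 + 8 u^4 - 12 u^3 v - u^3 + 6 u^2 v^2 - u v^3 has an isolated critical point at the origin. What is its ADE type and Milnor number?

Type E7, Milnor number mu = 7.

The Hessian of f at 0 has rank 0. Corank 2; j^3 = -u^3 is a perfect cube, so E-series; the 4-jet and mu = 7 give E_7.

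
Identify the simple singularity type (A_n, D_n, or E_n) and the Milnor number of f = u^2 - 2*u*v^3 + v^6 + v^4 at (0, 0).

The Hessian of f at 0 has rank 1. Corank 1: A-series; mu = 3 gives A_3.

Type A_3, Milnor number mu = 3.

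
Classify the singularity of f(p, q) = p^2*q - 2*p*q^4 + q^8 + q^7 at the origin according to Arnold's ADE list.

D_9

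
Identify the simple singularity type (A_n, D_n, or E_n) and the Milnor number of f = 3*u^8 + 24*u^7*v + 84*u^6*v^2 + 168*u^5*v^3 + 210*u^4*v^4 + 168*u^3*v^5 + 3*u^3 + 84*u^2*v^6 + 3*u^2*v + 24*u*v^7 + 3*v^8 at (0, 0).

Type D_9, Milnor number mu = 9.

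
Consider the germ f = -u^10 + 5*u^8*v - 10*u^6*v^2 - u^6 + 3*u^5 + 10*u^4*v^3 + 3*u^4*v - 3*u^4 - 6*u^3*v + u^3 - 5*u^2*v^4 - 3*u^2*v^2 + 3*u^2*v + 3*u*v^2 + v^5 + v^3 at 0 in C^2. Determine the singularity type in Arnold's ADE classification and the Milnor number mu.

Type E_{8}, Milnor number mu = 8.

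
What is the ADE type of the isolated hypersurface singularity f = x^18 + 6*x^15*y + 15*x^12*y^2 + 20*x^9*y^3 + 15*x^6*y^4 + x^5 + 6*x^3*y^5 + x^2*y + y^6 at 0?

D_{7}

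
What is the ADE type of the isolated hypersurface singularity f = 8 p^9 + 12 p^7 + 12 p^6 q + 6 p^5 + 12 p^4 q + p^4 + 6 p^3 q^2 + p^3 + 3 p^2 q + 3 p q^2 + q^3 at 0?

The Hessian of f at 0 has rank 0. Corank 2; j^3 = (p + q)^3 is a perfect cube, so E-series; the 4-jet and mu = 6 give E_6.

E6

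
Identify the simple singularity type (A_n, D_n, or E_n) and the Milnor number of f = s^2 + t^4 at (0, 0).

The Hessian of f at 0 has rank 1. Corank 1: A-series; mu = 3 gives A_3.

Type A_3, Milnor number mu = 3.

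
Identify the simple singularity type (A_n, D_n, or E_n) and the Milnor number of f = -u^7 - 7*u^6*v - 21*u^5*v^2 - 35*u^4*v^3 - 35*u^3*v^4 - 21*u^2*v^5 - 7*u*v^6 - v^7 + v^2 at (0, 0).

Type A_6, Milnor number mu = 6.

The Hessian of f at 0 has rank 1. Corank 1: A-series; mu = 6 gives A_6.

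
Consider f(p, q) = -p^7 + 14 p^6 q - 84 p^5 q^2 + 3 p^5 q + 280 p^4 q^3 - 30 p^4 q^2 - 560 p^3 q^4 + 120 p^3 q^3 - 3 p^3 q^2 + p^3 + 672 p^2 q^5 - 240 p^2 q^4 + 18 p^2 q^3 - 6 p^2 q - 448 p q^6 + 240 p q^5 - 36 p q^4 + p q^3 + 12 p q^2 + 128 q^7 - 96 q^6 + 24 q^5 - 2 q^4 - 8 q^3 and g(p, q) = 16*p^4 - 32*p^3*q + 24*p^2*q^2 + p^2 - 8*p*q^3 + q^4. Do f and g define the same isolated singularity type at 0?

The Hessian of f at 0 has rank 0. Corank 2; j^3 = (p - 2*q)^3 is a perfect cube, so E-series; the 4-jet and mu = 7 give E_7. The Hessian of g at 0 has rank 1. Corank 1: A-series; mu = 3 gives A_3. f is E_7 but g is A_3, hence not right-equivalent.

No.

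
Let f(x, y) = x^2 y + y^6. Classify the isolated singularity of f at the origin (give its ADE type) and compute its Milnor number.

The Hessian of f at 0 is [[0, 0], [0, 0]] with rank 0, so corank 2. A Groebner basis of the Jacobian ideal J(f) in C{x,y} is {x^2/6 + y^5, x^3, x*y}; counting standard monomials gives mu = 7. Corank 2; j^3 = x^2*y has shape L^2 M (L != M), so D-series; mu = 7 gives D_7.

Type D_{7}, Milnor number mu = 7.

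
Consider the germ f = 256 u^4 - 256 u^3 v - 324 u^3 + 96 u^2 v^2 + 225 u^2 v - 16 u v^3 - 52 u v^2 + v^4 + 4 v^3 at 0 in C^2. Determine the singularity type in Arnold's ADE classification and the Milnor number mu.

Type D_{5}, Milnor number mu = 5.

The Hessian of f at 0 has rank 0. Corank 2; j^3 = -(4*u - v)*(9*u - 2*v)^2 has shape L^2 M (L != M), so D-series; mu = 5 gives D_5.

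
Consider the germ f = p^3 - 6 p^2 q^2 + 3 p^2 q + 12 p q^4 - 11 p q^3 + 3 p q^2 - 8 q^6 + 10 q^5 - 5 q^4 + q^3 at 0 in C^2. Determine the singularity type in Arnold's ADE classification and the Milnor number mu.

Type E_7, Milnor number mu = 7.

The Hessian of f at 0 has rank 0. Corank 2; j^3 = (p + q)^3 is a perfect cube, so E-series; the 4-jet and mu = 7 give E_7.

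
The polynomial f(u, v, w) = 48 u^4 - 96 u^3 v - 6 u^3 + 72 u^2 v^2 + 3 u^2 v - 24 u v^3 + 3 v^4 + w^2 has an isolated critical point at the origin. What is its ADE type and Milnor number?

The Hessian of f at 0 has rank 1. Corank 2; j^3 = -3*u^2*(2*u - v) has shape L^2 M (L != M), so D-series; mu = 5 gives D_5.

Type D5, Milnor number mu = 5.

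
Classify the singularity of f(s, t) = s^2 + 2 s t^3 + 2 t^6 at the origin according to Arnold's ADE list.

A_5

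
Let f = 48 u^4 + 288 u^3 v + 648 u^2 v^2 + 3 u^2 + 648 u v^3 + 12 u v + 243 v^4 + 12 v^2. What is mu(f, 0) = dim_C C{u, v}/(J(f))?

3

The Hessian of f at 0 is [[6, 12], [12, 24]] with rank 1, so corank 1. A Groebner basis of the Jacobian ideal J(f) in C{u,v} is {v^3, u + 2*v}; counting standard monomials gives mu = 3. Corank 1: A-series; mu = 3 gives A_3.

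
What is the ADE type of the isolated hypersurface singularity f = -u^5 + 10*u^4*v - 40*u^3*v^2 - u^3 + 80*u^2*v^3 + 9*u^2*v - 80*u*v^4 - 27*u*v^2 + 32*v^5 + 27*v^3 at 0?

The Hessian of f at 0 has rank 0. Corank 2; j^3 = -(u - 3*v)^3 is a perfect cube, so E-series; the 5-jet and mu = 8 give E_8.

E_{8}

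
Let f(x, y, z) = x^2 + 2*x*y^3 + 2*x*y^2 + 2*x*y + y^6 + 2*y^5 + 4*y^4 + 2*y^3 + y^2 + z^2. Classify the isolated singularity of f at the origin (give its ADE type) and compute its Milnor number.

Type A3, Milnor number mu = 3.

The Hessian of f at 0 is [[2, 2, 0], [2, 2, 0], [0, 0, 2]] with rank 2, so corank 1. A Groebner basis of the Jacobian ideal J(f) in C{x,y,z} is {x^2 + x + y, x*y - x - y, x + y^2 + y, z}; counting standard monomials gives mu = 3. Corank 1: A-series; mu = 3 gives A_3.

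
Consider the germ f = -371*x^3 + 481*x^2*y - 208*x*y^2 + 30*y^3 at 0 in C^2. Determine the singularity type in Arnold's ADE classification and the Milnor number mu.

Type D4, Milnor number mu = 4.

The Hessian of f at 0 is [[0, 0], [0, 0]] with rank 0, so corank 2. A Groebner basis of the Jacobian ideal J(f) in C{x,y} is {y^3, x^2 - 2*y^2/11, x*y - 61*y^2/143}; counting standard monomials gives mu = 4. Corank 2; j^3 = -(7*x - 3*y)*(53*x^2 - 46*x*y + 10*y^2) splits into three distinct lines over C (the quadratic factor has nonzero discriminant), so D_4.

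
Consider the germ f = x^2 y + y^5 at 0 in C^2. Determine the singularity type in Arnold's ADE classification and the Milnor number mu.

Type D6, Milnor number mu = 6.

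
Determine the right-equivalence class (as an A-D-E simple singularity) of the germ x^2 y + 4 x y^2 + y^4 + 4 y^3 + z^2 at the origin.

The Hessian of f at 0 is [[0, 0, 0], [0, 0, 0], [0, 0, 2]] with rank 1, so corank 2. A Groebner basis of the Jacobian ideal J(f) in C{x,y,z} is {x^3 - 2*x^2 + 8*y^2, x^2/4 + y^3 - y^2, x*y + 2*y^2, z}; counting standard monomials gives mu = 5. Corank 2; j^3 = y*(x + 2*y)^2 has shape L^2 M (L != M), so D-series; mu = 5 gives D_5.

D_5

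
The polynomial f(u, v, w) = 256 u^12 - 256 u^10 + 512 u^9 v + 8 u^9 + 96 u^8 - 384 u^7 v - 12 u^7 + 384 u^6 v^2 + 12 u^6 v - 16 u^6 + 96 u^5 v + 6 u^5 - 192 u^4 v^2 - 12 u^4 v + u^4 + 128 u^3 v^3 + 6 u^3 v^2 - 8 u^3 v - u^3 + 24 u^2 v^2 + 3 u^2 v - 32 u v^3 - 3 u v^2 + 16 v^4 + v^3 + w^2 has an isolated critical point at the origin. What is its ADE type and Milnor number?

Type E6, Milnor number mu = 6.

The Hessian of f at 0 is [[0, 0, 0], [0, 0, 0], [0, 0, 2]] with rank 1, so corank 2. A Groebner basis of the Jacobian ideal J(f) in C{u,v,w} is {v^4, u*v^2 - 4*v^3/3, u^2 - 2*u*v + v^2, w}; counting standard monomials gives mu = 6. Corank 2; j^3 = -(u - v)^3 is a perfect cube, so E-series; the 4-jet and mu = 6 give E_6.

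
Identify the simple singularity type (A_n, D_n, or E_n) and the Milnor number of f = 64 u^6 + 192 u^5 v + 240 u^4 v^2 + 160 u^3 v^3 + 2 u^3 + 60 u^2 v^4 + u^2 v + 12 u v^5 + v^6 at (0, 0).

Type D_7, Milnor number mu = 7.

The Hessian of f at 0 is [[0, 0], [0, 0]] with rank 0, so corank 2. A Groebner basis of the Jacobian ideal J(f) in C{u,v} is {-u*v/12 + v^5, u*v^2, u^2 + u*v/2}; counting standard monomials gives mu = 7. Corank 2; j^3 = u^2*(2*u + v) has shape L^2 M (L != M), so D-series; mu = 7 gives D_7.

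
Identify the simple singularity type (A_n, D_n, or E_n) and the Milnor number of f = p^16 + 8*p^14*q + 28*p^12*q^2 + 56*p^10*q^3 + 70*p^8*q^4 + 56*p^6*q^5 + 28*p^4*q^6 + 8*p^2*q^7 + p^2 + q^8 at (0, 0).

The Hessian of f at 0 is [[2, 0], [0, 0]] with rank 1, so corank 1. A Groebner basis of the Jacobian ideal J(f) in C{p,q} is {q^7, p}; counting standard monomials gives mu = 7. Corank 1: A-series; mu = 7 gives A_7.

Type A_7, Milnor number mu = 7.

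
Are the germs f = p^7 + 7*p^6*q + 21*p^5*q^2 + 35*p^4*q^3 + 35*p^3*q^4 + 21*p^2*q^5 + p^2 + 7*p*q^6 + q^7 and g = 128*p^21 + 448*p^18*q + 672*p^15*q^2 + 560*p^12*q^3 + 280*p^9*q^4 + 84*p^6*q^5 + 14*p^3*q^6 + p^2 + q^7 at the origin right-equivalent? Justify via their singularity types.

Yes.

The Hessian of f at 0 has rank 1. Corank 1: A-series; mu = 6 gives A_6. The Hessian of g at 0 has rank 1. Corank 1: A-series; mu = 6 gives A_6. Both have type A_6, hence right-equivalent.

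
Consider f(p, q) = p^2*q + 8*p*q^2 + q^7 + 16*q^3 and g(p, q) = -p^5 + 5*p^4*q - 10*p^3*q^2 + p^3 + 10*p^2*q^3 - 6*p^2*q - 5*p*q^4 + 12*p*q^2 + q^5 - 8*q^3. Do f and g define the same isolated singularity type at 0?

The Hessian of f at 0 is [[0, 0], [0, 0]] with rank 0, so corank 2. A Groebner basis of the Jacobian ideal J(f) in C{p,q} is {p^2/7 + q^6 - 16*q^2/7, p^3 + 64*q^3, p*q + 4*q^2}; counting standard monomials gives mu = 8. Corank 2; j^3 = q*(p + 4*q)^2 has shape L^2 M (L != M), so D-series; mu = 8 gives D_8. The Hessian of g at 0 is [[0, 0], [0, 0]] with rank 0, so corank 2. A Groebner basis of the Jacobian ideal J(g) in C{p,q} is {q^5, p*q^3 - 7*q^4/4, p^2 - 4*p*q + 4*q^2}; counting standard monomials gives mu = 8. Corank 2; j^3 = (p - 2*q)^3 is a perfect cube, so E-series; the 5-jet and mu = 8 give E_8. f is D_8 but g is E_8, hence not right-equivalent.

No.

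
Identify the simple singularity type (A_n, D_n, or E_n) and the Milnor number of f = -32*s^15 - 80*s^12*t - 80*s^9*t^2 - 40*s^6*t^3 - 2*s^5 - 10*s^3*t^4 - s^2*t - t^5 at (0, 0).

Type D_{6}, Milnor number mu = 6.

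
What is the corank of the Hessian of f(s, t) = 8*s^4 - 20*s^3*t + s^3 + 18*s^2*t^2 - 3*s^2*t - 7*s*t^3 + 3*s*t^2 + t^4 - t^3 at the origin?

Hessian at 0 has rank 0.

2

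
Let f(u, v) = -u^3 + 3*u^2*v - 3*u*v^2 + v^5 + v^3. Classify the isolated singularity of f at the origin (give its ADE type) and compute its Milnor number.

The Hessian of f at 0 has rank 0. Corank 2; j^3 = -(u - v)^3 is a perfect cube, so E-series; the 5-jet and mu = 8 give E_8.

Type E_8, Milnor number mu = 8.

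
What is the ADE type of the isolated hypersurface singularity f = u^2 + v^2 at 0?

A1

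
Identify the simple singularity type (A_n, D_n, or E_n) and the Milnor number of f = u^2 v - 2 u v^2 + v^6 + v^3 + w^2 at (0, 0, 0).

The Hessian of f at 0 is [[0, 0, 0], [0, 0, 0], [0, 0, 2]] with rank 1, so corank 2. A Groebner basis of the Jacobian ideal J(f) in C{u,v,w} is {u^2/6 + v^5 - v^2/6, u^3 - v^3, u*v - v^2, w}; counting standard monomials gives mu = 7. Corank 2; j^3 = v*(u - v)^2 has shape L^2 M (L != M), so D-series; mu = 7 gives D_7.

Type D7, Milnor number mu = 7.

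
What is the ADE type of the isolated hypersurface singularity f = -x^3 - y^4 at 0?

The Hessian of f at 0 is [[0, 0], [0, 0]] with rank 0, so corank 2. A Groebner basis of the Jacobian ideal J(f) in C{x,y} is {y^3, x^2}; counting standard monomials gives mu = 6. Corank 2; j^3 = -x^3 is a perfect cube, so E-series; the 4-jet and mu = 6 give E_6.

E_{6}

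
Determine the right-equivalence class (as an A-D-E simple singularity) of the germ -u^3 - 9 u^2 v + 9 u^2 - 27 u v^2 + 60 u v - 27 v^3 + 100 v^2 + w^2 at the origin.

A_2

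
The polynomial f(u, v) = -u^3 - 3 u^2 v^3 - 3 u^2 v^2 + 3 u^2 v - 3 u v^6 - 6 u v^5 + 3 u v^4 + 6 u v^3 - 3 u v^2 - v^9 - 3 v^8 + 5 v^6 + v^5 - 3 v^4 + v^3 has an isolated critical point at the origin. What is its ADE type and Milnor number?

The Hessian of f at 0 has rank 0. Corank 2; j^3 = -(u - v)^3 is a perfect cube, so E-series; the 5-jet and mu = 8 give E_8.

Type E_{8}, Milnor number mu = 8.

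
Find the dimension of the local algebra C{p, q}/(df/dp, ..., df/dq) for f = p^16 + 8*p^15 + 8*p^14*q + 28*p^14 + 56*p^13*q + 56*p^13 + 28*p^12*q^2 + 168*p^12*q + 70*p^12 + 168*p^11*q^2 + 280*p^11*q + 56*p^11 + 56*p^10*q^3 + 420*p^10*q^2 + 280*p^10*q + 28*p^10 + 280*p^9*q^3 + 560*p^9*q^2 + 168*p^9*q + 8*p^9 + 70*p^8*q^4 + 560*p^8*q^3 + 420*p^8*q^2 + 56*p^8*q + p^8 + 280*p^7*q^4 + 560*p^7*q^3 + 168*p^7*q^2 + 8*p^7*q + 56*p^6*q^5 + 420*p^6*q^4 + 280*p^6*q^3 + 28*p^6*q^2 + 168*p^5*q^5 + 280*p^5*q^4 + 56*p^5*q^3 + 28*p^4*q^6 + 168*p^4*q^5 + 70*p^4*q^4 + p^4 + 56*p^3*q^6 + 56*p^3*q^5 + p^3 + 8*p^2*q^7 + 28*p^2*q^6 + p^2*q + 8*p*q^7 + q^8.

The Hessian of f at 0 has rank 0. Corank 2; j^3 = p^2*(p + q) has shape L^2 M (L != M), so D-series; mu = 9 gives D_9.

9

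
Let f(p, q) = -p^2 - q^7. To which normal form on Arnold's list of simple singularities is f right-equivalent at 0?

The Hessian of f at 0 has rank 1. Corank 1: A-series; mu = 6 gives A_6.

A6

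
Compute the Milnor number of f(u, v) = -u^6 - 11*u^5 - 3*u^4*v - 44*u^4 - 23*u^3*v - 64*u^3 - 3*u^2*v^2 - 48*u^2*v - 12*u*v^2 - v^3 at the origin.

7

The Hessian of f at 0 has rank 0. Corank 2; j^3 = -(4*u + v)^3 is a perfect cube, so E-series; the 4-jet and mu = 7 give E_7.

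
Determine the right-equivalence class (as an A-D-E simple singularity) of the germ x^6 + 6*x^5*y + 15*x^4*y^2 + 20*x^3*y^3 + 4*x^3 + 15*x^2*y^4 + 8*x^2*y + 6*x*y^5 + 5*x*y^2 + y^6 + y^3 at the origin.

D_7

The Hessian of f at 0 is [[0, 0], [0, 0]] with rank 0, so corank 2. A Groebner basis of the Jacobian ideal J(f) in C{x,y} is {-32*x*y/3 + y^5 - 16*y^2/3, x*y^2 + y^3/2, x^2 + 3*x*y/2 + y^2/2}; counting standard monomials gives mu = 7. Corank 2; j^3 = (x + y)*(2*x + y)^2 has shape L^2 M (L != M), so D-series; mu = 7 gives D_7.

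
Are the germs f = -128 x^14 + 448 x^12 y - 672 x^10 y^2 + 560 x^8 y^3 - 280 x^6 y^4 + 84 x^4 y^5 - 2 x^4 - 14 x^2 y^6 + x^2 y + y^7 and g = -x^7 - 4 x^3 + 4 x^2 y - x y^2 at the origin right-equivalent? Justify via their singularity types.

Yes.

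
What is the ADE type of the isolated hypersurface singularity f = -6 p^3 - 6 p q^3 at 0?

The Hessian of f at 0 has rank 0. Corank 2; j^3 = -6*p^3 is a perfect cube, so E-series; the 4-jet and mu = 7 give E_7.

E7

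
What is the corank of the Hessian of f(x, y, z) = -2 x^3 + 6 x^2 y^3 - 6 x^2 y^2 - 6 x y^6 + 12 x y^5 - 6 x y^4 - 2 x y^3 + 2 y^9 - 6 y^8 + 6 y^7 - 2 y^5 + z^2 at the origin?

Hessian at 0 has rank 1.

2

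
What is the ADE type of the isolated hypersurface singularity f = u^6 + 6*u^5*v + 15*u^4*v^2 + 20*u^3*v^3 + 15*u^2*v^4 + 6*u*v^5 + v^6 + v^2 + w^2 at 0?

A_5

The Hessian of f at 0 is [[0, 0, 0], [0, 2, 0], [0, 0, 2]] with rank 2, so corank 1. A Groebner basis of the Jacobian ideal J(f) in C{u,v,w} is {u^5, v, w}; counting standard monomials gives mu = 5. Corank 1: A-series; mu = 5 gives A_5.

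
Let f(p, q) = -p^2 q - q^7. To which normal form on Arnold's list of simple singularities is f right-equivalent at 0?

The Hessian of f at 0 is [[0, 0], [0, 0]] with rank 0, so corank 2. A Groebner basis of the Jacobian ideal J(f) in C{p,q} is {p^2/7 + q^6, p^3, p*q}; counting standard monomials gives mu = 8. Corank 2; j^3 = -p^2*q has shape L^2 M (L != M), so D-series; mu = 8 gives D_8.

D8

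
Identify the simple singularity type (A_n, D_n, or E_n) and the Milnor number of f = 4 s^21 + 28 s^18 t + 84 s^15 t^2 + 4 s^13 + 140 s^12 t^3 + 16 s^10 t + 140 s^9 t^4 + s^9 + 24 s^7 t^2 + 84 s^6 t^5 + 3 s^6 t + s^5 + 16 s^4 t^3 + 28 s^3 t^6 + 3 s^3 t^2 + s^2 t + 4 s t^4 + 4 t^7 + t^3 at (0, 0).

The Hessian of f at 0 has rank 0. Corank 2; j^3 = t*(s^2 + t^2) splits into three distinct lines over C (the quadratic factor has nonzero discriminant), so D_4.

Type D_{4}, Milnor number mu = 4.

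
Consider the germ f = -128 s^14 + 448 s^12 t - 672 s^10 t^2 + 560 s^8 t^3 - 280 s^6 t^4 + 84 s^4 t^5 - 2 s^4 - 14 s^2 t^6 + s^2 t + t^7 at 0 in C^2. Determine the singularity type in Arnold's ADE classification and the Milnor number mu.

The Hessian of f at 0 has rank 0. Corank 2; j^3 = s^2*t has shape L^2 M (L != M), so D-series; mu = 8 gives D_8.

Type D_{8}, Milnor number mu = 8.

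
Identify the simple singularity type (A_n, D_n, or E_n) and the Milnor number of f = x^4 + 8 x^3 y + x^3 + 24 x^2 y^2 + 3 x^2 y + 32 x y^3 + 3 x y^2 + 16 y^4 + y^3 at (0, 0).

The Hessian of f at 0 has rank 0. Corank 2; j^3 = (x + y)^3 is a perfect cube, so E-series; the 4-jet and mu = 6 give E_6.

Type E_{6}, Milnor number mu = 6.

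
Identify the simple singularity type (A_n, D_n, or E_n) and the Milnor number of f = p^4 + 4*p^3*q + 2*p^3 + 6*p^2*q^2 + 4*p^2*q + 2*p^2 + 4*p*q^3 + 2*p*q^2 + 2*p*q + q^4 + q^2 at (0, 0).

The Hessian of f at 0 is [[4, 2], [2, 2]] with rank 2, so corank 0. A Groebner basis of the Jacobian ideal J(f) in C{p,q} is {p, q}; counting standard monomials gives mu = 1. Corank 0: nondegenerate Morse point, so A_1.

Type A_1, Milnor number mu = 1.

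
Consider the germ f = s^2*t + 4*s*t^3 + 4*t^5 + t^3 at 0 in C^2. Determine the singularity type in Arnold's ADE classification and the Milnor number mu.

Type D_{4}, Milnor number mu = 4.

The Hessian of f at 0 has rank 0. Corank 2; j^3 = t*(s^2 + t^2) splits into three distinct lines over C (the quadratic factor has nonzero discriminant), so D_4.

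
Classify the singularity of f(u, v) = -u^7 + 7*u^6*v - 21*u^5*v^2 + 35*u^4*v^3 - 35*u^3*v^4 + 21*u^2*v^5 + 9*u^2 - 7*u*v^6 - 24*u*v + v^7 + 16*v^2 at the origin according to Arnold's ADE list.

A6

The Hessian of f at 0 is [[18, -24], [-24, 32]] with rank 1, so corank 1. A Groebner basis of the Jacobian ideal J(f) in C{u,v} is {v^6, u - 4*v/3}; counting standard monomials gives mu = 6. Corank 1: A-series; mu = 6 gives A_6.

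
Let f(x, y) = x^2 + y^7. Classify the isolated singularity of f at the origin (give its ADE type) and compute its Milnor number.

The Hessian of f at 0 is [[2, 0], [0, 0]] with rank 1, so corank 1. A Groebner basis of the Jacobian ideal J(f) in C{x,y} is {y^6, x}; counting standard monomials gives mu = 6. Corank 1: A-series; mu = 6 gives A_6.

Type A_6, Milnor number mu = 6.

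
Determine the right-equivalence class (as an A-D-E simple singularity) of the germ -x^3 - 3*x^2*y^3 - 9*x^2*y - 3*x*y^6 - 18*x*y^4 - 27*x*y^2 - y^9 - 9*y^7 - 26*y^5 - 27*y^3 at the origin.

The Hessian of f at 0 has rank 0. Corank 2; j^3 = -(x + 3*y)^3 is a perfect cube, so E-series; the 5-jet and mu = 8 give E_8.

E8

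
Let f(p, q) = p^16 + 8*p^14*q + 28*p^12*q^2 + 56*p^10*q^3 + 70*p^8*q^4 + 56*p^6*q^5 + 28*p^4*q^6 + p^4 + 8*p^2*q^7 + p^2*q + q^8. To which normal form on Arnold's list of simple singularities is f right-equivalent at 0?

D_{9}

The Hessian of f at 0 has rank 0. Corank 2; j^3 = p^2*q has shape L^2 M (L != M), so D-series; mu = 9 gives D_9.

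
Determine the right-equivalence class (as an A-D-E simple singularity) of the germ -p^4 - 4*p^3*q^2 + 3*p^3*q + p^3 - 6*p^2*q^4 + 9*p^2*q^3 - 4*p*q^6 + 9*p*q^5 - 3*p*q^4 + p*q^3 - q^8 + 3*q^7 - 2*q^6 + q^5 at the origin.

E7

The Hessian of f at 0 is [[0, 0], [0, 0]] with rank 0, so corank 2. A Groebner basis of the Jacobian ideal J(f) in C{p,q} is {-p^2/2 + q^4 - q^3/6, p^3, p^2*q + p^2/6 + q^3/18, 5*p^2/6 + p*q^2 + 5*q^3/18}; counting standard monomials gives mu = 7. Corank 2; j^3 = p^3 is a perfect cube, so E-series; the 4-jet and mu = 7 give E_7.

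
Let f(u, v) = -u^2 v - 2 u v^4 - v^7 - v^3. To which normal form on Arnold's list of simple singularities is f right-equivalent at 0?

D_{4}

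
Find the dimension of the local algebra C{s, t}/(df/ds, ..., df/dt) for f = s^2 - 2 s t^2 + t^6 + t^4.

The Hessian of f at 0 is [[2, 0], [0, 0]] with rank 1, so corank 1. A Groebner basis of the Jacobian ideal J(f) in C{s,t} is {s^3, s^2*t, -s + t^2}; counting standard monomials gives mu = 5. Corank 1: A-series; mu = 5 gives A_5.

5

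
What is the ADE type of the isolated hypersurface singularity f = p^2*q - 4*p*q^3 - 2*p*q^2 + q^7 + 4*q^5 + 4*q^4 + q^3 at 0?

The Hessian of f at 0 has rank 0. Corank 2; j^3 = q*(p - q)^2 has shape L^2 M (L != M), so D-series; mu = 8 gives D_8.

D_{8}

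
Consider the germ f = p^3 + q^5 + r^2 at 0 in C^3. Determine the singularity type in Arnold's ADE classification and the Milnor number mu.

Type E8, Milnor number mu = 8.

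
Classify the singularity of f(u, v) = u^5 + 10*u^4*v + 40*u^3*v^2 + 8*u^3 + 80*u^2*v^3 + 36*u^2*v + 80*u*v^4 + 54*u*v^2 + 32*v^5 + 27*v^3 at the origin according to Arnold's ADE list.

E_{8}

The Hessian of f at 0 is [[0, 0], [0, 0]] with rank 0, so corank 2. A Groebner basis of the Jacobian ideal J(f) in C{u,v} is {v^5, u*v^3 + 13*v^4/8, u^2 + 3*u*v + 9*v^2/4}; counting standard monomials gives mu = 8. Corank 2; j^3 = (2*u + 3*v)^3 is a perfect cube, so E-series; the 5-jet and mu = 8 give E_8.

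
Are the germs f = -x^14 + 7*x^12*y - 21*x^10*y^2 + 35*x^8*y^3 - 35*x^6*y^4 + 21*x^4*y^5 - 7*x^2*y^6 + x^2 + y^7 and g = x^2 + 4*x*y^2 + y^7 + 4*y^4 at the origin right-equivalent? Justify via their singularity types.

Yes.

The Hessian of f at 0 is [[2, 0], [0, 0]] with rank 1, so corank 1. A Groebner basis of the Jacobian ideal J(f) in C{x,y} is {y^6, x}; counting standard monomials gives mu = 6. Corank 1: A-series; mu = 6 gives A_6. The Hessian of g at 0 is [[2, 0], [0, 0]] with rank 1, so corank 1. A Groebner basis of the Jacobian ideal J(g) in C{x,y} is {x^3, x/2 + y^2}; counting standard monomials gives mu = 6. Corank 1: A-series; mu = 6 gives A_6. Both have type A_6, hence right-equivalent.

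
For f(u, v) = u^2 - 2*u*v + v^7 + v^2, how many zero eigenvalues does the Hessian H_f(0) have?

Hessian at 0 has rank 1.

1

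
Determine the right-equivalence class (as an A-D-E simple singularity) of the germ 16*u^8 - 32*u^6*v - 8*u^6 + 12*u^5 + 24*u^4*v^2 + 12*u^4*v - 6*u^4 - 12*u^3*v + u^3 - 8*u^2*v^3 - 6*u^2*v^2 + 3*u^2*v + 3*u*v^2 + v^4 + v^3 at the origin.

E_6

The Hessian of f at 0 is [[0, 0], [0, 0]] with rank 0, so corank 2. A Groebner basis of the Jacobian ideal J(f) in C{u,v} is {u^3 - 3*u^2/4 - 3*u*v/2 - 3*v^2/4, u^2*v + u^2/2 + u*v + v^2/2, -u^2/4 + u*v^2 - u*v/2 - v^2/4, v^3}; counting standard monomials gives mu = 6. Corank 2; j^3 = (u + v)^3 is a perfect cube, so E-series; the 4-jet and mu = 6 give E_6.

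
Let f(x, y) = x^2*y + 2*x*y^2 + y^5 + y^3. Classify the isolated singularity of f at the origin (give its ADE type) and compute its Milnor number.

The Hessian of f at 0 has rank 0. Corank 2; j^3 = y*(x + y)^2 has shape L^2 M (L != M), so D-series; mu = 6 gives D_6.

Type D_6, Milnor number mu = 6.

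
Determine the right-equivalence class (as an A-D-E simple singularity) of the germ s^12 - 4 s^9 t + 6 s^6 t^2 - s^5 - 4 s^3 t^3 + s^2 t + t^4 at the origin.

D_5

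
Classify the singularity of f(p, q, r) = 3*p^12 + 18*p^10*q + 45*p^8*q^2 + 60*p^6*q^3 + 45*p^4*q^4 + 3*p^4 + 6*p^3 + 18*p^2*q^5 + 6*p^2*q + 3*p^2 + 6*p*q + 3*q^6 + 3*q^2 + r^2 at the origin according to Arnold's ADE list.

The Hessian of f at 0 has rank 2. Corank 1: A-series; mu = 5 gives A_5.

A5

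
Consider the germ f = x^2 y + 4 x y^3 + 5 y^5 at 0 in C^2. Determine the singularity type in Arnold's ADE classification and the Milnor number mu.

Type D6, Milnor number mu = 6.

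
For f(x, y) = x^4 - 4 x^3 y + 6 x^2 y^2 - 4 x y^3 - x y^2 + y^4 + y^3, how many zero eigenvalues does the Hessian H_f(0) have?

2

The Hessian at 0 is [[0, 0], [0, 0]] of rank 0; hence corank 2.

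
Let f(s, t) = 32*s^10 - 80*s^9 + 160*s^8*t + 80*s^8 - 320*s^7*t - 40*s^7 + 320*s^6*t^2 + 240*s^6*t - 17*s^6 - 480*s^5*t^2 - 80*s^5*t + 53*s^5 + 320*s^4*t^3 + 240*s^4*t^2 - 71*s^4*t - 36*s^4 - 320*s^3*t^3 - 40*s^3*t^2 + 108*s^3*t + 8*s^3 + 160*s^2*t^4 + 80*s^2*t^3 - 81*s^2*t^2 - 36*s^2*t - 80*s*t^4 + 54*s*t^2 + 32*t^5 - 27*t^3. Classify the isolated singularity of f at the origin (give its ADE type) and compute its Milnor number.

The Hessian of f at 0 has rank 0. Corank 2; j^3 = (2*s - 3*t)^3 is a perfect cube, so E-series; the 5-jet and mu = 8 give E_8.

Type E8, Milnor number mu = 8.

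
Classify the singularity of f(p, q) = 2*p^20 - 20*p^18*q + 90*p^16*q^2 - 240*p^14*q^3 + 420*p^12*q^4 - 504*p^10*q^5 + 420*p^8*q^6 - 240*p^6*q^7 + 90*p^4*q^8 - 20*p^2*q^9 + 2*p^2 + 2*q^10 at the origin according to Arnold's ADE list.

The Hessian of f at 0 has rank 1. Corank 1: A-series; mu = 9 gives A_9.

A_{9}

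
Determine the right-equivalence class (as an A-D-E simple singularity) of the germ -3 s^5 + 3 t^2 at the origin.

A_{4}

The Hessian of f at 0 has rank 1. Corank 1: A-series; mu = 4 gives A_4.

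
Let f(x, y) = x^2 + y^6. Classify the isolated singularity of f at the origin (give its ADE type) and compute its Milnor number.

Type A5, Milnor number mu = 5.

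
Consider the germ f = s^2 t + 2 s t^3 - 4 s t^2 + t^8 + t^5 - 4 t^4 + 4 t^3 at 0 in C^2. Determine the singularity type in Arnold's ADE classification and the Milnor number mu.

Type D_9, Milnor number mu = 9.

The Hessian of f at 0 has rank 0. Corank 2; j^3 = t*(s - 2*t)^2 has shape L^2 M (L != M), so D-series; mu = 9 gives D_9.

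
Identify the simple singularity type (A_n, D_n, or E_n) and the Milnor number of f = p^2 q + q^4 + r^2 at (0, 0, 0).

The Hessian of f at 0 has rank 1. Corank 2; j^3 = p^2*q has shape L^2 M (L != M), so D-series; mu = 5 gives D_5.

Type D5, Milnor number mu = 5.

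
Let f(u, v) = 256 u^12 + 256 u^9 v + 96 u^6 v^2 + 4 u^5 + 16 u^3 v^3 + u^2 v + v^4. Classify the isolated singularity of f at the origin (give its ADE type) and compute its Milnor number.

Type D_5, Milnor number mu = 5.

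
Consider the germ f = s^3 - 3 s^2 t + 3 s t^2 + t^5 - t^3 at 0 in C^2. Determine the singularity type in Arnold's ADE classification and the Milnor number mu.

The Hessian of f at 0 has rank 0. Corank 2; j^3 = (s - t)^3 is a perfect cube, so E-series; the 5-jet and mu = 8 give E_8.

Type E8, Milnor number mu = 8.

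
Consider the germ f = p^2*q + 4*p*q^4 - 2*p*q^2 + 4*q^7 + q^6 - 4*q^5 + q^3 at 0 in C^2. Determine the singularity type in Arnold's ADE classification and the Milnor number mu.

Type D_{7}, Milnor number mu = 7.

The Hessian of f at 0 has rank 0. Corank 2; j^3 = q*(p - q)^2 has shape L^2 M (L != M), so D-series; mu = 7 gives D_7.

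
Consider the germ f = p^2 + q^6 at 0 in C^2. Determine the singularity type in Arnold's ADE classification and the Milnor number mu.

Type A_5, Milnor number mu = 5.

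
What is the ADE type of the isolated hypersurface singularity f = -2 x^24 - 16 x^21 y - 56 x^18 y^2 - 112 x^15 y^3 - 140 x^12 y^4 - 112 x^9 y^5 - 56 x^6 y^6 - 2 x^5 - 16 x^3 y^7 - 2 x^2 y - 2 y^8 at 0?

The Hessian of f at 0 is [[0, 0], [0, 0]] with rank 0, so corank 2. A Groebner basis of the Jacobian ideal J(f) in C{x,y} is {x^2/8 + y^7, x^3, x*y}; counting standard monomials gives mu = 9. Corank 2; j^3 = -2*x^2*y has shape L^2 M (L != M), so D-series; mu = 9 gives D_9.

D_9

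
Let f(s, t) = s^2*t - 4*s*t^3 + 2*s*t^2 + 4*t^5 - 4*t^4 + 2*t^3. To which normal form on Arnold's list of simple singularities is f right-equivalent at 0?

D_{4}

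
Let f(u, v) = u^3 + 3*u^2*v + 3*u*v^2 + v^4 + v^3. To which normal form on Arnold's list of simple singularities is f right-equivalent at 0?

E_6

The Hessian of f at 0 has rank 0. Corank 2; j^3 = (u + v)^3 is a perfect cube, so E-series; the 4-jet and mu = 6 give E_6.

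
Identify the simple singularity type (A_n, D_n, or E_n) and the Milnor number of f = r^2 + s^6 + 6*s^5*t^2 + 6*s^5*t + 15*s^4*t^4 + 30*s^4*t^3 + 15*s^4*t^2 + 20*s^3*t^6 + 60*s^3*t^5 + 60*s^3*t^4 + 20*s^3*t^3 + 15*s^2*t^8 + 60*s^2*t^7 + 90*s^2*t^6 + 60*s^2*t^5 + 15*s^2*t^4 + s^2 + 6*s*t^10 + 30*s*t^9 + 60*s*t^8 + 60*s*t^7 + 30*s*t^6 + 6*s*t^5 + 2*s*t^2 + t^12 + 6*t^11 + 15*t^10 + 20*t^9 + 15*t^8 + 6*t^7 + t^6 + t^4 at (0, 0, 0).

The Hessian of f at 0 has rank 2. Corank 1: A-series; mu = 5 gives A_5.

Type A_5, Milnor number mu = 5.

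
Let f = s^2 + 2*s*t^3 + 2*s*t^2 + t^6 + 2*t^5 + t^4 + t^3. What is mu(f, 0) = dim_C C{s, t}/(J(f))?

2

The Hessian of f at 0 has rank 1. Corank 1: A-series; mu = 2 gives A_2.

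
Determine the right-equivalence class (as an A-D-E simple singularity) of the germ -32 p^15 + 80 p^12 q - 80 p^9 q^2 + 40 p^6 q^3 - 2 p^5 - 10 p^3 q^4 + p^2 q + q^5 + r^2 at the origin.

D_6

The Hessian of f at 0 has rank 1. Corank 2; j^3 = p^2*q has shape L^2 M (L != M), so D-series; mu = 6 gives D_6.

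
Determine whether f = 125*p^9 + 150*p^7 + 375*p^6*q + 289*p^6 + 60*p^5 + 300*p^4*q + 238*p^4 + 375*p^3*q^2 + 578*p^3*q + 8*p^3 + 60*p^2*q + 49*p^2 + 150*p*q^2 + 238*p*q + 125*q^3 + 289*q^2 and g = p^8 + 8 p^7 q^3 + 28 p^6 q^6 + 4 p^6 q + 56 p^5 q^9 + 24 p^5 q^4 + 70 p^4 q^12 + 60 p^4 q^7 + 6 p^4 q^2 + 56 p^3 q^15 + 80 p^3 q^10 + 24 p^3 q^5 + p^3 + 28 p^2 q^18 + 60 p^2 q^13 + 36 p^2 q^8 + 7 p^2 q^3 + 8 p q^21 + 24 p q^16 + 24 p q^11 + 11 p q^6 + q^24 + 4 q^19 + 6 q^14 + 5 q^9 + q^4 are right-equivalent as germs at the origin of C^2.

No.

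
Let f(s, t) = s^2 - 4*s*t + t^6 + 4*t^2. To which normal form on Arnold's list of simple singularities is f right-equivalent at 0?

The Hessian of f at 0 has rank 1. Corank 1: A-series; mu = 5 gives A_5.

A_{5}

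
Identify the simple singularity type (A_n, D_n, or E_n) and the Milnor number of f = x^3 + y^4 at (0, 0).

The Hessian of f at 0 has rank 0. Corank 2; j^3 = x^3 is a perfect cube, so E-series; the 4-jet and mu = 6 give E_6.

Type E_{6}, Milnor number mu = 6.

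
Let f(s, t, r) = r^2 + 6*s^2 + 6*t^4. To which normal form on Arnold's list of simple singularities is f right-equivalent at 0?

A3

The Hessian of f at 0 has rank 2. Corank 1: A-series; mu = 3 gives A_3.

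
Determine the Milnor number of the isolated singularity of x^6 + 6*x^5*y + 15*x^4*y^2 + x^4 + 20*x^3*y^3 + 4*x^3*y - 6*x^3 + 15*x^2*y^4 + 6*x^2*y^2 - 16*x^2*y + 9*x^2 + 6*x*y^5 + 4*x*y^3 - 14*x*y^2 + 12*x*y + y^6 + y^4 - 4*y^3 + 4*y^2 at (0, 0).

5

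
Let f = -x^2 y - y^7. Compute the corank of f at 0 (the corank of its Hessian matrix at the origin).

Hessian at 0 has rank 0.

2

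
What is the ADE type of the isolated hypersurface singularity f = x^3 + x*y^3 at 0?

The Hessian of f at 0 is [[0, 0], [0, 0]] with rank 0, so corank 2. A Groebner basis of the Jacobian ideal J(f) in C{x,y} is {x^3, x*y^2, 3*x^2 + y^3}; counting standard monomials gives mu = 7. Corank 2; j^3 = x^3 is a perfect cube, so E-series; the 4-jet and mu = 7 give E_7.

E7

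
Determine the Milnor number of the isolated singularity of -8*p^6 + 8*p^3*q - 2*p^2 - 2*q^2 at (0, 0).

1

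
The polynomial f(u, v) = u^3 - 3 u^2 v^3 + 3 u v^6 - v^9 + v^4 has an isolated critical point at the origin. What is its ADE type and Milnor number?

Type E6, Milnor number mu = 6.

The Hessian of f at 0 is [[0, 0], [0, 0]] with rank 0, so corank 2. A Groebner basis of the Jacobian ideal J(f) in C{u,v} is {v^3, u^2}; counting standard monomials gives mu = 6. Corank 2; j^3 = u^3 is a perfect cube, so E-series; the 4-jet and mu = 6 give E_6.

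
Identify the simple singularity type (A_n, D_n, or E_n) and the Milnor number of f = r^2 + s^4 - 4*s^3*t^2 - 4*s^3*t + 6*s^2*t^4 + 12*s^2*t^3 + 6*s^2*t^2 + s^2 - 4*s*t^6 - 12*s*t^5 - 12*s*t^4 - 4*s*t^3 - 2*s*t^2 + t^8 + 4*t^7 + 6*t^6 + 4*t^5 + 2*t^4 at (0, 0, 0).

Type A_{3}, Milnor number mu = 3.

The Hessian of f at 0 has rank 2. Corank 1: A-series; mu = 3 gives A_3.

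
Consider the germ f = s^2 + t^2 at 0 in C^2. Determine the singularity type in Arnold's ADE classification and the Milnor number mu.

Type A1, Milnor number mu = 1.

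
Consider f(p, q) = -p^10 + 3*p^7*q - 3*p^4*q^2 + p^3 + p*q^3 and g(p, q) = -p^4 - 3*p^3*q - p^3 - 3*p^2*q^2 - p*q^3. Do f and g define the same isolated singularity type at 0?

The Hessian of f at 0 has rank 0. Corank 2; j^3 = p^3 is a perfect cube, so E-series; the 4-jet and mu = 7 give E_7. The Hessian of g at 0 has rank 0. Corank 2; j^3 = -p^3 is a perfect cube, so E-series; the 4-jet and mu = 7 give E_7. Both have type E_7, hence right-equivalent.

Yes.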